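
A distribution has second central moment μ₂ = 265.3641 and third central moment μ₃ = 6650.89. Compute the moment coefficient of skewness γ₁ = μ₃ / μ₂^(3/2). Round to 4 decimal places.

1.5386

σ = √μ₂ = √265.3641 = 16.29000
σ³ = μ₂^(3/2) = 4322.78119
γ₁ = μ₃/σ³ = 6650.89 / 4322.78119 ≈ 1.5386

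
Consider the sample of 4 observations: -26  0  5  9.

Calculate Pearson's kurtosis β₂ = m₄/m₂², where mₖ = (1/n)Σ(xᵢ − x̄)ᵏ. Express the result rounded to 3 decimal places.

x̄ = -3.0000
Σ(xᵢ − x̄)² = 746.0000 ⇒ m₂ = 186.50000
Σ(xᵢ − x̄)⁴ = 304754.0000 ⇒ m₄ = 76188.50000
m₂² = 34782.25000
β₂ = m₄/m₂² = 76188.50000 / 34782.25000 ≈ 2.190

2.190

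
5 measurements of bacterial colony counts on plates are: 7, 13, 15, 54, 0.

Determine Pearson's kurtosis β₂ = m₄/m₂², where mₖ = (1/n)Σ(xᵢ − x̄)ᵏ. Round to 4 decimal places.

x̄ = 17.8000
Σ(xᵢ − x̄)² = 1774.8000 ⇒ m₂ = 354.96000
Σ(xᵢ − x̄)⁴ = 1831837.7760 ⇒ m₄ = 366367.55520
m₂² = 125996.60160
β₂ = m₄/m₂² = 366367.55520 / 125996.60160 ≈ 2.9078

2.9078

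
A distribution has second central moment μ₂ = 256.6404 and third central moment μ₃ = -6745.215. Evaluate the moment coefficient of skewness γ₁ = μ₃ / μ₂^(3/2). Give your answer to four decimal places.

-1.6406

σ = √μ₂ = √256.6404 = 16.02000
σ³ = μ₂^(3/2) = 4111.37921
γ₁ = μ₃/σ³ = -6745.215 / 4111.37921 ≈ -1.6406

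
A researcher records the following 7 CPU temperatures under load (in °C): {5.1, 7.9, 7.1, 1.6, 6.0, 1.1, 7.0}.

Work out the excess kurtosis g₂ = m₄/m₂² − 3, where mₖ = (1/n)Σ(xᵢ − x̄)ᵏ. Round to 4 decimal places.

x̄ = 5.1143
Σ(xᵢ − x̄)² = 44.5086 ⇒ m₂ = 6.35837
Σ(xᵢ − x̄)⁴ = 501.2328 ⇒ m₄ = 71.60469
m₂² = 40.42884
g₂ = m₄/m₂² − 3 = 1.77113 − 3 ≈ -1.2289

-1.2289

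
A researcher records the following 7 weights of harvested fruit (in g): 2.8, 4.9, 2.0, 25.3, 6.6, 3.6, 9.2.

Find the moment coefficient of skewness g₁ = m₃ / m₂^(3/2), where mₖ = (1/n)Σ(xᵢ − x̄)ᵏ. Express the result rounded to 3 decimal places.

1.681

x̄ = (2.8 + 4.9 + 2.0 + 25.3 + 6.6 + 3.6 + 9.2) / 7 = 7.7714
deviations (xᵢ − x̄): -4.9714, -2.8714, -5.7714, 17.5286, -1.1714, -4.1714, 1.4286
Σ(xᵢ − x̄)² = 394.3343 ⇒ m₂ = 394.3343/7 = 56.33347
Σ(xᵢ − x̄)³ = 4975.6022 ⇒ m₃ = 4975.6022/7 = 710.80032
m₂^(3/2) = 56.33347^(1.5) = 422.81438
g₁ = m₃ / m₂^(3/2) = 710.80032 / 422.81438 ≈ 1.681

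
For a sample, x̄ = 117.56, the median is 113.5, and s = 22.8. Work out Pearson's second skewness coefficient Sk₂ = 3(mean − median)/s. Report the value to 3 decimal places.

Sk₂ = 3(117.56 − 113.5) / 22.8 = 3 × 4.0600 / 22.8
    = 12.1800 / 22.8 ≈ 0.534

0.534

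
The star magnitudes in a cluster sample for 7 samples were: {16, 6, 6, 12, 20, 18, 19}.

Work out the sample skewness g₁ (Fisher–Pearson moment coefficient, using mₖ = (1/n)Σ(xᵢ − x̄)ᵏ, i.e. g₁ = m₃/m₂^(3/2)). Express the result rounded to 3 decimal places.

x̄ = (16 + 6 + 6 + 12 + 20 + 18 + 19) / 7 = 13.8571
deviations (xᵢ − x̄): 2.1429, -7.8571, -7.8571, -1.8571, 6.1429, 4.1429, 5.1429
Σ(xᵢ − x̄)² = 212.8571 ⇒ m₂ = 212.8571/7 = 30.40816
Σ(xᵢ − x̄)³ = -527.7551 ⇒ m₃ = -527.7551/7 = -75.39359
m₂^(3/2) = 30.40816^(1.5) = 167.68155
g₁ = m₃ / m₂^(3/2) = -75.39359 / 167.68155 ≈ -0.450

-0.450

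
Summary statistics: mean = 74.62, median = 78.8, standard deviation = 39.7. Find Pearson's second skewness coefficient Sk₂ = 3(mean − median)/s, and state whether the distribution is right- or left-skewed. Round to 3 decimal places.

Sk₂ = 3(74.62 − 78.8) / 39.7 = 3 × -4.1800 / 39.7
    = -12.5400 / 39.7 ≈ -0.316
Sk₂ < 0 ⇒ mean < median ⇒ left-skewed (negative skew).

-0.316, left-skewed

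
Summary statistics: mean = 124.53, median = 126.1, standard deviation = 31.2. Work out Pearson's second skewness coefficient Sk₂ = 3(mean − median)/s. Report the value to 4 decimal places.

Sk₂ = 3(124.53 − 126.1) / 31.2 = 3 × -1.5700 / 31.2
    = -4.7100 / 31.2 ≈ -0.1510

-0.1510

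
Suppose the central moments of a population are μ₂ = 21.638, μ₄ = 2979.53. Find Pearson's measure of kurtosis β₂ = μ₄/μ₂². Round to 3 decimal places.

6.364

μ₂² = 21.638² = 468.20304
μ₄/μ₂² = 2979.53 / 468.20304 = 6.36376
β₂ ≈ 6.364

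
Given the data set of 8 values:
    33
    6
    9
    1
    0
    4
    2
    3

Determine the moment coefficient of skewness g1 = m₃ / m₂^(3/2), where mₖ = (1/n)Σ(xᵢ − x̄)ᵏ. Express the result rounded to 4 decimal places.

1.9671

x̄ = (33 + 6 + 9 + 1 + 0 + 4 + 2 + 3) / 8 = 7.2500
deviations (xᵢ − x̄): 25.7500, -1.2500, 1.7500, -6.2500, -7.2500, -3.2500, -5.2500, -4.2500
Σ(xᵢ − x̄)² = 815.5000 ⇒ m₂ = 815.5000/8 = 101.93750
Σ(xᵢ − x̄)³ = 16196.2500 ⇒ m₃ = 16196.2500/8 = 2024.53125
m₂^(3/2) = 101.93750^(1.5) = 1029.20282
g1 = m₃ / m₂^(3/2) = 2024.53125 / 1029.20282 ≈ 1.9671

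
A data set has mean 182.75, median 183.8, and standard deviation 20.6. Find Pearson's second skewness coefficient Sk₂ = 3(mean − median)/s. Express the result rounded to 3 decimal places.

Sk₂ = 3(182.75 − 183.8) / 20.6 = 3 × -1.0500 / 20.6
    = -3.1500 / 20.6 ≈ -0.153

-0.153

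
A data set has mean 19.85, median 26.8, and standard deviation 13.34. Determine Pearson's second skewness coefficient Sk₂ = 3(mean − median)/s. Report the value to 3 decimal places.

-1.563

Sk₂ = 3(19.85 − 26.8) / 13.34 = 3 × -6.9500 / 13.34
    = -20.8500 / 13.34 ≈ -1.563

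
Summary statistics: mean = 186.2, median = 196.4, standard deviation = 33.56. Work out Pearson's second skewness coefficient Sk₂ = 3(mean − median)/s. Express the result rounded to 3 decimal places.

-0.912

Sk₂ = 3(186.2 − 196.4) / 33.56 = 3 × -10.2000 / 33.56
    = -30.6000 / 33.56 ≈ -0.912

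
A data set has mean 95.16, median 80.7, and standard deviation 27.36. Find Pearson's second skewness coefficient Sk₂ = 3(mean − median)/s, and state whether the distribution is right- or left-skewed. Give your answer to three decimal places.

1.586, right-skewed

Sk₂ = 3(95.16 − 80.7) / 27.36 = 3 × 14.4600 / 27.36
    = 43.3800 / 27.36 ≈ 1.586
Sk₂ > 0 ⇒ mean > median ⇒ right-skewed (positive skew).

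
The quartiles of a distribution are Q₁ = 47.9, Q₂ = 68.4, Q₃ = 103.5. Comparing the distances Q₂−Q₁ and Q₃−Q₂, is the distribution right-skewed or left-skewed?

right-skewed

Q₂ − Q₁ = 20.5;  Q₃ − Q₂ = 35.1
Q₃ − Q₂ > Q₂ − Q₁ ⇒ the upper half is more spread out ⇒ right-skewed.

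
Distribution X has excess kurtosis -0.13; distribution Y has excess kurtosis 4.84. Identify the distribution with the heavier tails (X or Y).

Y

Higher excess kurtosis ⇒ heavier tails relative to the normal distribution.
-0.13 vs 4.84: the larger is 4.84, so Y has heavier tails. (Y is leptokurtic — heavier-than-normal tails; the other is platykurtic.)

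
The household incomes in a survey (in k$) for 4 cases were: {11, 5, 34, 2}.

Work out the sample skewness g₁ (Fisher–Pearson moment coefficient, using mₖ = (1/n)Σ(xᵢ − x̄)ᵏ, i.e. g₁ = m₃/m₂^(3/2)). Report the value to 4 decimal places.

0.9372

x̄ = (11 + 5 + 34 + 2) / 4 = 13.0000
deviations (xᵢ − x̄): -2.0000, -8.0000, 21.0000, -11.0000
Σ(xᵢ − x̄)² = 630.0000 ⇒ m₂ = 630.0000/4 = 157.50000
Σ(xᵢ − x̄)³ = 7410.0000 ⇒ m₃ = 7410.0000/4 = 1852.50000
m₂^(3/2) = 157.50000^(1.5) = 1976.60931
g₁ = m₃ / m₂^(3/2) = 1852.50000 / 1976.60931 ≈ 0.9372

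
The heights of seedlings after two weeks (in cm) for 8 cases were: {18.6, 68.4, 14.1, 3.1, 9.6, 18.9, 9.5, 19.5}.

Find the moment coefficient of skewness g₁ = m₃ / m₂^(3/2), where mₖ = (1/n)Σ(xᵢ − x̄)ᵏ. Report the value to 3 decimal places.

1.903

x̄ = (18.6 + 68.4 + 14.1 + 3.1 + 9.6 + 18.9 + 9.5 + 19.5) / 8 = 20.2125
deviations (xᵢ − x̄): -1.6125, 48.1875, -6.1125, -17.1125, -10.6125, -1.3125, -10.7125, -0.7125
Σ(xᵢ − x̄)² = 2884.4488 ⇒ m₂ = 2884.4488/8 = 360.55609
Σ(xᵢ − x̄)³ = 104222.1142 ⇒ m₃ = 104222.1142/8 = 13027.76427
m₂^(3/2) = 360.55609^(1.5) = 6846.35256
g₁ = m₃ / m₂^(3/2) = 13027.76427 / 6846.35256 ≈ 1.903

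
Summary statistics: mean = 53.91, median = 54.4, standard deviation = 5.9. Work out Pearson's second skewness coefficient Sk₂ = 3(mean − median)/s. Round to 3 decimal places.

Sk₂ = 3(53.91 − 54.4) / 5.9 = 3 × -0.4900 / 5.9
    = -1.4700 / 5.9 ≈ -0.249

-0.249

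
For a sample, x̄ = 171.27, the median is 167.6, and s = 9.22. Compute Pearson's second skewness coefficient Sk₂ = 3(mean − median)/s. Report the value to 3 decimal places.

Sk₂ = 3(171.27 − 167.6) / 9.22 = 3 × 3.6700 / 9.22
    = 11.0100 / 9.22 ≈ 1.194

1.194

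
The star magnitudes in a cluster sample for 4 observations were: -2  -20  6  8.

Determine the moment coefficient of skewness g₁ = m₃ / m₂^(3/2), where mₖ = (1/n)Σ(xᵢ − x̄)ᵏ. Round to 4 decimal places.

-0.8015

x̄ = (-2 - 20 + 6 + 8) / 4 = -2.0000
deviations (xᵢ − x̄): 0.0000, -18.0000, 8.0000, 10.0000
Σ(xᵢ − x̄)² = 488.0000 ⇒ m₂ = 488.0000/4 = 122.00000
Σ(xᵢ − x̄)³ = -4320.0000 ⇒ m₃ = -4320.0000/4 = -1080.00000
m₂^(3/2) = 122.00000^(1.5) = 1347.53404
g₁ = m₃ / m₂^(3/2) = -1080.00000 / 1347.53404 ≈ -0.8015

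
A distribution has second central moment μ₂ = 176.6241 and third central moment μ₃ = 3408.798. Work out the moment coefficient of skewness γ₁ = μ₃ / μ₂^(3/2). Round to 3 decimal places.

1.452

σ = √μ₂ = √176.6241 = 13.29000
σ³ = μ₂^(3/2) = 2347.33429
γ₁ = μ₃/σ³ = 3408.798 / 2347.33429 ≈ 1.452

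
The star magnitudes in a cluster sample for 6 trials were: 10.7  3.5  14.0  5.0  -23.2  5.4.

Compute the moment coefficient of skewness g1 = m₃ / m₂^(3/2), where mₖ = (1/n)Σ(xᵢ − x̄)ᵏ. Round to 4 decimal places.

-1.4215

x̄ = (10.7 + 3.5 + 14.0 + 5.0 - 23.2 + 5.4) / 6 = 2.5667
deviations (xᵢ − x̄): 8.1333, 0.9333, 11.4333, 2.4333, -25.7667, 2.8333
Σ(xᵢ − x̄)² = 875.6133 ⇒ m₂ = 875.6133/6 = 145.93556
Σ(xᵢ − x̄)³ = -15036.4604 ⇒ m₃ = -15036.4604/6 = -2506.07674
m₂^(3/2) = 145.93556^(1.5) = 1762.95681
g1 = m₃ / m₂^(3/2) = -2506.07674 / 1762.95681 ≈ -1.4215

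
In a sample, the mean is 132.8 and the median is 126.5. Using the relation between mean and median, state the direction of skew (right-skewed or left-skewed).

right-skewed

mean − median = 132.8 − 126.5 = 6.3
mean > median ⇒ the longer tail is on the right ⇒ right-skewed (positively skewed).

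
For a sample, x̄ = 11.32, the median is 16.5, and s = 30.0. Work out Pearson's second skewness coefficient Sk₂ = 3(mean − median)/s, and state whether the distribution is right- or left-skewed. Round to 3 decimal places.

-0.518, left-skewed

Sk₂ = 3(11.32 − 16.5) / 30.0 = 3 × -5.1800 / 30.0
    = -15.5400 / 30.0 ≈ -0.518
Sk₂ < 0 ⇒ mean < median ⇒ left-skewed (negative skew).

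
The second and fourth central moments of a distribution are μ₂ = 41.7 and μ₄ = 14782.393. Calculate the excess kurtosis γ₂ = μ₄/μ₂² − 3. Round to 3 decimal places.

5.501

μ₂² = 41.7² = 1738.89000
μ₄/μ₂² = 14782.393 / 1738.89000 = 8.50105
γ₂ = 8.50105 − 3 ≈ 5.501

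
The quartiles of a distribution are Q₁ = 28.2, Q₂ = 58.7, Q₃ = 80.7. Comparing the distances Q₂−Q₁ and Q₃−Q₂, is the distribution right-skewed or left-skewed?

left-skewed

Q₂ − Q₁ = 30.5;  Q₃ − Q₂ = 22.0
Q₂ − Q₁ > Q₃ − Q₂ ⇒ the lower half is more spread out ⇒ left-skewed.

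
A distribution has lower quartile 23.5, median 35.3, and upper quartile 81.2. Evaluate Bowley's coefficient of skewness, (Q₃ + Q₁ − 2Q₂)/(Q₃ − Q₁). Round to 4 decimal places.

numerator: Q₃ + Q₁ − 2Q₂ = 81.2 + 23.5 − 2×35.3 = 34.1000
denominator: Q₃ − Q₁ = 81.2 − 23.5 = 57.7000
Bowley skewness = 34.1000 / 57.7000 ≈ 0.5910

0.5910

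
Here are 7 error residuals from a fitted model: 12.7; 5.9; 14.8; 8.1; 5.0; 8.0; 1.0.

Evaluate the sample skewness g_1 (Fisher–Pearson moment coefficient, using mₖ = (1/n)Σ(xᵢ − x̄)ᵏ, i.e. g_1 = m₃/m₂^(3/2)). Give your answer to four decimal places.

x̄ = (12.7 + 5.9 + 14.8 + 8.1 + 5.0 + 8.0 + 1.0) / 7 = 7.9286
deviations (xᵢ − x̄): 4.7714, -2.0286, 6.8714, 0.1714, -2.9286, 0.0714, -6.9286
Σ(xᵢ − x̄)² = 130.7143 ⇒ m₂ = 130.7143/7 = 18.67347
Σ(xᵢ − x̄)³ = 67.0078 ⇒ m₃ = 67.0078/7 = 9.57254
m₂^(3/2) = 18.67347^(1.5) = 80.69331
g_1 = m₃ / m₂^(3/2) = 9.57254 / 80.69331 ≈ 0.1186

0.1186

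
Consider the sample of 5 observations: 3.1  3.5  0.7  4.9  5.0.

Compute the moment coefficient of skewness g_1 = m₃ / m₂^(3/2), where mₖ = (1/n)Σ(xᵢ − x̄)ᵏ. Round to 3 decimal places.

x̄ = (3.1 + 3.5 + 0.7 + 4.9 + 5.0) / 5 = 3.4400
deviations (xᵢ − x̄): -0.3400, 0.0600, -2.7400, 1.4600, 1.5600
Σ(xᵢ − x̄)² = 12.1920 ⇒ m₂ = 12.1920/5 = 2.43840
Σ(xᵢ − x̄)³ = -13.7014 ⇒ m₃ = -13.7014/5 = -2.74027
m₂^(3/2) = 2.43840^(1.5) = 3.80765
g_1 = m₃ / m₂^(3/2) = -2.74027 / 3.80765 ≈ -0.720

-0.720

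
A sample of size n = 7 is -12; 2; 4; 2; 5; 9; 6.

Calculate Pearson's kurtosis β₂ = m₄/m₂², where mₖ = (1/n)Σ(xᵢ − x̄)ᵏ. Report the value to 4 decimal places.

4.1136

x̄ = 2.2857
Σ(xᵢ − x̄)² = 273.4286 ⇒ m₂ = 39.06122
Σ(xᵢ − x̄)⁴ = 43934.9213 ⇒ m₄ = 6276.41733
m₂² = 1525.77926
β₂ = m₄/m₂² = 6276.41733 / 1525.77926 ≈ 4.1136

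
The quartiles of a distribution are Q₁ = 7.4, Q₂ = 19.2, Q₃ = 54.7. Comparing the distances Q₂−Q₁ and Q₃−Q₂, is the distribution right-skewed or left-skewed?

right-skewed

Q₂ − Q₁ = 11.8;  Q₃ − Q₂ = 35.5
Q₃ − Q₂ > Q₂ − Q₁ ⇒ the upper half is more spread out ⇒ right-skewed.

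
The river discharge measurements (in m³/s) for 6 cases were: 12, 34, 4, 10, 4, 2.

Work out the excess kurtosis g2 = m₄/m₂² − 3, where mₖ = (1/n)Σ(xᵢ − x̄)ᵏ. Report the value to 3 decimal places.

x̄ = 11.0000
Σ(xᵢ − x̄)² = 710.0000 ⇒ m₂ = 118.33333
Σ(xᵢ − x̄)⁴ = 291206.0000 ⇒ m₄ = 48534.33333
m₂² = 14002.77778
g2 = m₄/m₂² − 3 = 3.46605 − 3 ≈ 0.466

0.466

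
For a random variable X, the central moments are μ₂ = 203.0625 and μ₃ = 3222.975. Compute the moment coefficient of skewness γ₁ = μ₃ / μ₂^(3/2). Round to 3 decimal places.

1.114

σ = √μ₂ = √203.0625 = 14.25000
σ³ = μ₂^(3/2) = 2893.64063
γ₁ = μ₃/σ³ = 3222.975 / 2893.64063 ≈ 1.114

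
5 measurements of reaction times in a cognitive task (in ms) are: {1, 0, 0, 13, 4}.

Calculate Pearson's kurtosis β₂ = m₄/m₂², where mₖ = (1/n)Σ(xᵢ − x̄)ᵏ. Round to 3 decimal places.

x̄ = 3.6000
Σ(xᵢ − x̄)² = 121.2000 ⇒ m₂ = 24.24000
Σ(xᵢ − x̄)⁴ = 8189.1360 ⇒ m₄ = 1637.82720
m₂² = 587.57760
β₂ = m₄/m₂² = 1637.82720 / 587.57760 ≈ 2.787

2.787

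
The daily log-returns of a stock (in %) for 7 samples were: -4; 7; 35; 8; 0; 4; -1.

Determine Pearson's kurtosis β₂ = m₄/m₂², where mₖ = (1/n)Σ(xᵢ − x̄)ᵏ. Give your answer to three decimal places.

4.212

x̄ = 7.0000
Σ(xᵢ − x̄)² = 1028.0000 ⇒ m₂ = 146.85714
Σ(xᵢ − x̄)⁴ = 635876.0000 ⇒ m₄ = 90839.42857
m₂² = 21567.02041
β₂ = m₄/m₂² = 90839.42857 / 21567.02041 ≈ 4.212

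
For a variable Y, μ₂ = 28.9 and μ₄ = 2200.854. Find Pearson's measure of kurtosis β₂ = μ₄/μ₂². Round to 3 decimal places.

2.635

μ₂² = 28.9² = 835.21000
μ₄/μ₂² = 2200.854 / 835.21000 = 2.63509
β₂ ≈ 2.635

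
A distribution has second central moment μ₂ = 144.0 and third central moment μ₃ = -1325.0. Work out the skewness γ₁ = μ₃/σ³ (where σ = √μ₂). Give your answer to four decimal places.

σ = √μ₂ = √144.0 = 12.00000
σ³ = μ₂^(3/2) = 1728.00000
γ₁ = μ₃/σ³ = -1325.0 / 1728.00000 ≈ -0.7668

-0.7668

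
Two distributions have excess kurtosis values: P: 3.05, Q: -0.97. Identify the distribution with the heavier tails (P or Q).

Higher excess kurtosis ⇒ heavier tails relative to the normal distribution.
3.05 vs -0.97: the larger is 3.05, so P has heavier tails. (P is leptokurtic — heavier-than-normal tails; the other is platykurtic.)

P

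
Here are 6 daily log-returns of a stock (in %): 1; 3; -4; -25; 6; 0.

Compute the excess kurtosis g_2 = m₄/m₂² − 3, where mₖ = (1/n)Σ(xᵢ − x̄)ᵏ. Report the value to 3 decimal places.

0.606

x̄ = -3.1667
Σ(xᵢ − x̄)² = 626.8333 ⇒ m₂ = 104.47222
Σ(xᵢ − x̄)⁴ = 236146.8194 ⇒ m₄ = 39357.80324
m₂² = 10914.44522
g_2 = m₄/m₂² − 3 = 3.60603 − 3 ≈ 0.606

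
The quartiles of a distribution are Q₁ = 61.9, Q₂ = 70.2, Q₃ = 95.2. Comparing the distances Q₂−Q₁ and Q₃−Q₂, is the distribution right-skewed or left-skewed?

right-skewed

Q₂ − Q₁ = 8.3;  Q₃ − Q₂ = 25.0
Q₃ − Q₂ > Q₂ − Q₁ ⇒ the upper half is more spread out ⇒ right-skewed.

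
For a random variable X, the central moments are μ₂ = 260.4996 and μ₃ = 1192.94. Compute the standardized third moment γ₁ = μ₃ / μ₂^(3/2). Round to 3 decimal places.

σ = √μ₂ = √260.4996 = 16.14000
σ³ = μ₂^(3/2) = 4204.46354
γ₁ = μ₃/σ³ = 1192.94 / 4204.46354 ≈ 0.284

0.284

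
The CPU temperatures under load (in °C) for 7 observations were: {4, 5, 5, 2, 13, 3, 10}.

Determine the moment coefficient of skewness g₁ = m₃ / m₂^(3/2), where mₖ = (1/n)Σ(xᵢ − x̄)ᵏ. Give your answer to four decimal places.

x̄ = (4 + 5 + 5 + 2 + 13 + 3 + 10) / 7 = 6.0000
deviations (xᵢ − x̄): -2.0000, -1.0000, -1.0000, -4.0000, 7.0000, -3.0000, 4.0000
Σ(xᵢ − x̄)² = 96.0000 ⇒ m₂ = 96.0000/7 = 13.71429
Σ(xᵢ − x̄)³ = 306.0000 ⇒ m₃ = 306.0000/7 = 43.71429
m₂^(3/2) = 13.71429^(1.5) = 50.78785
g₁ = m₃ / m₂^(3/2) = 43.71429 / 50.78785 ≈ 0.8607

0.8607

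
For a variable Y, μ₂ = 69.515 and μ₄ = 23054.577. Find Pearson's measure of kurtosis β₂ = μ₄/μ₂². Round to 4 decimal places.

4.7709

μ₂² = 69.515² = 4832.33523
μ₄/μ₂² = 23054.577 / 4832.33523 = 4.77090
β₂ ≈ 4.7709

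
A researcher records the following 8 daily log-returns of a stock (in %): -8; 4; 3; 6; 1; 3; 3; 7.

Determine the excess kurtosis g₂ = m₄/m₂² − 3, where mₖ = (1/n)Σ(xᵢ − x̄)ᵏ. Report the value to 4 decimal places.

x̄ = 2.3750
Σ(xᵢ − x̄)² = 147.8750 ⇒ m₂ = 18.48438
Σ(xᵢ − x̄)⁴ = 12227.7441 ⇒ m₄ = 1528.46802
m₂² = 341.67212
g₂ = m₄/m₂² − 3 = 4.47349 − 3 ≈ 1.4735

1.4735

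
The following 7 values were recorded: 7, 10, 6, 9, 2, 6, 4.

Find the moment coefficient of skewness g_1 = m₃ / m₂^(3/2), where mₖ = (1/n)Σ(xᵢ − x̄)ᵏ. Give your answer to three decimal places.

-0.165

x̄ = (7 + 10 + 6 + 9 + 2 + 6 + 4) / 7 = 6.2857
deviations (xᵢ − x̄): 0.7143, 3.7143, -0.2857, 2.7143, -4.2857, -0.2857, -2.2857
Σ(xᵢ − x̄)² = 45.4286 ⇒ m₂ = 45.4286/7 = 6.48980
Σ(xᵢ − x̄)³ = -19.1020 ⇒ m₃ = -19.1020/7 = -2.72886
m₂^(3/2) = 6.48980^(1.5) = 16.53281
g_1 = m₃ / m₂^(3/2) = -2.72886 / 16.53281 ≈ -0.165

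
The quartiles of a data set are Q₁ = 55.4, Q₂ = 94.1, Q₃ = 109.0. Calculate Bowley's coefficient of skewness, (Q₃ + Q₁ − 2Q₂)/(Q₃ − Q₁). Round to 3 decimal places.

numerator: Q₃ + Q₁ − 2Q₂ = 109.0 + 55.4 − 2×94.1 = -23.8000
denominator: Q₃ − Q₁ = 109.0 − 55.4 = 53.6000
Bowley skewness = -23.8000 / 53.6000 ≈ -0.444

-0.444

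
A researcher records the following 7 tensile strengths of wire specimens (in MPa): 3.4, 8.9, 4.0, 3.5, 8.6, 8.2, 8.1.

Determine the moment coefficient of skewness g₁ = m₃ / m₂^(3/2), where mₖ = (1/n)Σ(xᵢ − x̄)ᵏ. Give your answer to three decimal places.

x̄ = (3.4 + 8.9 + 4.0 + 3.5 + 8.6 + 8.2 + 8.1) / 7 = 6.3857
deviations (xᵢ − x̄): -2.9857, 2.5143, -2.3857, -2.8857, 2.2143, 1.8143, 1.7143
Σ(xᵢ − x̄)² = 40.3886 ⇒ m₂ = 40.3886/7 = 5.76980
Σ(xᵢ − x̄)³ = -26.4640 ⇒ m₃ = -26.4640/7 = -3.78058
m₂^(3/2) = 5.76980^(1.5) = 13.85928
g₁ = m₃ / m₂^(3/2) = -3.78058 / 13.85928 ≈ -0.273

-0.273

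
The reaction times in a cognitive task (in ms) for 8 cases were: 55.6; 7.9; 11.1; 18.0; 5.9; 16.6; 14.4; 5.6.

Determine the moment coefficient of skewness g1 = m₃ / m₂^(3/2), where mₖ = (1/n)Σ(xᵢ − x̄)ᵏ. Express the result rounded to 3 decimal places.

1.902

x̄ = (55.6 + 7.9 + 11.1 + 18.0 + 5.9 + 16.6 + 14.4 + 5.6) / 8 = 16.8875
deviations (xᵢ − x̄): 38.7125, -8.9875, -5.7875, 1.1125, -10.9875, -0.2875, -2.4875, -11.2875
Σ(xᵢ − x̄)² = 1868.5688 ⇒ m₂ = 1868.5688/8 = 233.57109
Σ(xᵢ − x̄)³ = 54318.3443 ⇒ m₃ = 54318.3443/8 = 6789.79304
m₂^(3/2) = 233.57109^(1.5) = 3569.67470
g1 = m₃ / m₂^(3/2) = 6789.79304 / 3569.67470 ≈ 1.902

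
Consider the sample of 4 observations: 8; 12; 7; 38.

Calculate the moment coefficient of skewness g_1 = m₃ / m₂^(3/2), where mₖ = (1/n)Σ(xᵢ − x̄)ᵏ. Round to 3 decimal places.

1.082

x̄ = (8 + 12 + 7 + 38) / 4 = 16.2500
deviations (xᵢ − x̄): -8.2500, -4.2500, -9.2500, 21.7500
Σ(xᵢ − x̄)² = 644.7500 ⇒ m₂ = 644.7500/4 = 161.18750
Σ(xᵢ − x̄)³ = 8859.3750 ⇒ m₃ = 8859.3750/4 = 2214.84375
m₂^(3/2) = 161.18750^(1.5) = 2046.43069
g_1 = m₃ / m₂^(3/2) = 2214.84375 / 2046.43069 ≈ 1.082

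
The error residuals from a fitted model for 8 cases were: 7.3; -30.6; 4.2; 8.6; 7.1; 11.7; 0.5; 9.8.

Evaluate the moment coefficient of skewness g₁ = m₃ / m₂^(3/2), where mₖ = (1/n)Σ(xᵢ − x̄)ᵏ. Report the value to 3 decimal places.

x̄ = (7.3 - 30.6 + 4.2 + 8.6 + 7.1 + 11.7 + 0.5 + 9.8) / 8 = 2.3250
deviations (xᵢ − x̄): 4.9750, -32.9250, 1.8750, 6.2750, 4.7750, 9.3750, -1.8250, 7.4750
Σ(xᵢ − x̄)² = 1321.5950 ⇒ m₂ = 1321.5950/8 = 165.19938
Σ(xᵢ − x̄)³ = -33971.2838 ⇒ m₃ = -33971.2838/8 = -4246.41047
m₂^(3/2) = 165.19938^(1.5) = 2123.30606
g₁ = m₃ / m₂^(3/2) = -4246.41047 / 2123.30606 ≈ -2.000

-2.000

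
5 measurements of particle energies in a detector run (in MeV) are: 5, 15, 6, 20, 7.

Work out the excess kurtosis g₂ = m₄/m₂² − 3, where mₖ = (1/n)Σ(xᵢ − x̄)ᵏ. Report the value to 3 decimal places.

x̄ = 10.6000
Σ(xᵢ − x̄)² = 173.2000 ⇒ m₂ = 34.64000
Σ(xᵢ − x̄)⁴ = 9781.4560 ⇒ m₄ = 1956.29120
m₂² = 1199.92960
g₂ = m₄/m₂² − 3 = 1.63034 − 3 ≈ -1.370

-1.370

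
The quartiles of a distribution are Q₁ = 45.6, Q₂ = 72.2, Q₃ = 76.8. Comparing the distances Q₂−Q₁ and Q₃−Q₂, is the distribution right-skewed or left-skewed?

left-skewed

Q₂ − Q₁ = 26.6;  Q₃ − Q₂ = 4.6
Q₂ − Q₁ > Q₃ − Q₂ ⇒ the lower half is more spread out ⇒ left-skewed.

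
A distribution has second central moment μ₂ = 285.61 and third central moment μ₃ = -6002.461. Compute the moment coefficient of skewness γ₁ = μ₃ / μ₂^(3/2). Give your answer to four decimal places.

σ = √μ₂ = √285.61 = 16.90000
σ³ = μ₂^(3/2) = 4826.80900
γ₁ = μ₃/σ³ = -6002.461 / 4826.80900 ≈ -1.2436

-1.2436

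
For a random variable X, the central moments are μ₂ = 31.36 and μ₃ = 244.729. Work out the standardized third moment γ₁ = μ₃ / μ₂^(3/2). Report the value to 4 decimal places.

σ = √μ₂ = √31.36 = 5.60000
σ³ = μ₂^(3/2) = 175.61600
γ₁ = μ₃/σ³ = 244.729 / 175.61600 ≈ 1.3935

1.3935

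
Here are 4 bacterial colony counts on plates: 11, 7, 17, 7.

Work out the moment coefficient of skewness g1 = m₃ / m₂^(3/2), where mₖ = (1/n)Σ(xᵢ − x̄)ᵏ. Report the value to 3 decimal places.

x̄ = (11 + 7 + 17 + 7) / 4 = 10.5000
deviations (xᵢ − x̄): 0.5000, -3.5000, 6.5000, -3.5000
Σ(xᵢ − x̄)² = 67.0000 ⇒ m₂ = 67.0000/4 = 16.75000
Σ(xᵢ − x̄)³ = 189.0000 ⇒ m₃ = 189.0000/4 = 47.25000
m₂^(3/2) = 16.75000^(1.5) = 68.55233
g1 = m₃ / m₂^(3/2) = 47.25000 / 68.55233 ≈ 0.689

0.689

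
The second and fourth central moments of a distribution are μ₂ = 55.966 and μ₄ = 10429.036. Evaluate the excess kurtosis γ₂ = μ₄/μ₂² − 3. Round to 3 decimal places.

μ₂² = 55.966² = 3132.19316
μ₄/μ₂² = 10429.036 / 3132.19316 = 3.32963
γ₂ = 3.32963 − 3 ≈ 0.330

0.330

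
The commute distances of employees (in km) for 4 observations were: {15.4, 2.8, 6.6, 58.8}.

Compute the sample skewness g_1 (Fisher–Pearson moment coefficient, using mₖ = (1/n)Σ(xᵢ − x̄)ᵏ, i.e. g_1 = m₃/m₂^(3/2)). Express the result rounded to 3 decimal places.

1.017

x̄ = (15.4 + 2.8 + 6.6 + 58.8) / 4 = 20.9000
deviations (xᵢ − x̄): -5.5000, -18.1000, -14.3000, 37.9000
Σ(xᵢ − x̄)² = 1998.7600 ⇒ m₂ = 1998.7600/4 = 499.69000
Σ(xᵢ − x̄)³ = 45419.6160 ⇒ m₃ = 45419.6160/4 = 11354.90400
m₂^(3/2) = 499.69000^(1.5) = 11169.94378
g_1 = m₃ / m₂^(3/2) = 11354.90400 / 11169.94378 ≈ 1.017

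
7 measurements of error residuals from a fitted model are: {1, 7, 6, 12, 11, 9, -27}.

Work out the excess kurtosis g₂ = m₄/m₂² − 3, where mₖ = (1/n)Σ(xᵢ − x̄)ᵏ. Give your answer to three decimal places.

1.514

x̄ = 2.7143
Σ(xᵢ − x̄)² = 1109.4286 ⇒ m₂ = 158.48980
Σ(xᵢ − x̄)⁴ = 793752.3907 ⇒ m₄ = 113393.19867
m₂² = 25119.01541
g₂ = m₄/m₂² − 3 = 4.51424 − 3 ≈ 1.514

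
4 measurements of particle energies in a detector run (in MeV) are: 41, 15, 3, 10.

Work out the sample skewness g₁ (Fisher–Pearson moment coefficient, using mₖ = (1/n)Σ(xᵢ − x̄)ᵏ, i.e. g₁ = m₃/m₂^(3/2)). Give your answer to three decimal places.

0.854

x̄ = (41 + 15 + 3 + 10) / 4 = 17.2500
deviations (xᵢ − x̄): 23.7500, -2.2500, -14.2500, -7.2500
Σ(xᵢ − x̄)² = 824.7500 ⇒ m₂ = 824.7500/4 = 206.18750
Σ(xᵢ − x̄)³ = 10110.3750 ⇒ m₃ = 10110.3750/4 = 2527.59375
m₂^(3/2) = 206.18750^(1.5) = 2960.69383
g₁ = m₃ / m₂^(3/2) = 2527.59375 / 2960.69383 ≈ 0.854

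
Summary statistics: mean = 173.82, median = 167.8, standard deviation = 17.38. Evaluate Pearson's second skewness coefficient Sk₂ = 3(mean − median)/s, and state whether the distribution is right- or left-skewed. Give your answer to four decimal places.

Sk₂ = 3(173.82 − 167.8) / 17.38 = 3 × 6.0200 / 17.38
    = 18.0600 / 17.38 ≈ 1.0391
Sk₂ > 0 ⇒ mean > median ⇒ right-skewed (positive skew).

1.0391, right-skewed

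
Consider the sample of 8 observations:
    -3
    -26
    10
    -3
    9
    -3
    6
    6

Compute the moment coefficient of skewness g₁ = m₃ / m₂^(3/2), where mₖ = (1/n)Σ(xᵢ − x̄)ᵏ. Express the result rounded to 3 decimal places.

-1.350

x̄ = (-3 - 26 + 10 - 3 + 9 - 3 + 6 + 6) / 8 = -0.5000
deviations (xᵢ − x̄): -2.5000, -25.5000, 10.5000, -2.5000, 9.5000, -2.5000, 6.5000, 6.5000
Σ(xᵢ − x̄)² = 954.0000 ⇒ m₂ = 954.0000/8 = 119.25000
Σ(xᵢ − x̄)³ = -14064.0000 ⇒ m₃ = -14064.0000/8 = -1758.00000
m₂^(3/2) = 119.25000^(1.5) = 1302.22966
g₁ = m₃ / m₂^(3/2) = -1758.00000 / 1302.22966 ≈ -1.350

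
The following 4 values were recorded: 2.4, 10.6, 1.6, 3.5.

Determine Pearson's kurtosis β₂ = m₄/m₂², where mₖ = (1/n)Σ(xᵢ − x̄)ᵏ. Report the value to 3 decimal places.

x̄ = 4.5250
Σ(xᵢ − x̄)² = 51.0275 ⇒ m₂ = 12.75688
Σ(xᵢ − x̄)⁴ = 1456.7186 ⇒ m₄ = 364.17964
m₂² = 162.73786
β₂ = m₄/m₂² = 364.17964 / 162.73786 ≈ 2.238

2.238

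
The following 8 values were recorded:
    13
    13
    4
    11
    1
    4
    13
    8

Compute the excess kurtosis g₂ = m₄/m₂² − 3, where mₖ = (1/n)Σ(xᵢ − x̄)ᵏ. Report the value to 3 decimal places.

x̄ = 8.3750
Σ(xᵢ − x̄)² = 163.8750 ⇒ m₂ = 20.48438
Σ(xᵢ − x̄)⁴ = 5111.2441 ⇒ m₄ = 638.90552
m₂² = 419.60962
g₂ = m₄/m₂² − 3 = 1.52262 − 3 ≈ -1.477

-1.477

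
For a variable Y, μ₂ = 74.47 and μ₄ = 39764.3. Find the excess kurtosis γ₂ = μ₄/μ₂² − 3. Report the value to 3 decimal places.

μ₂² = 74.47² = 5545.78090
μ₄/μ₂² = 39764.3 / 5545.78090 = 7.17019
γ₂ = 7.17019 − 3 ≈ 4.170

4.170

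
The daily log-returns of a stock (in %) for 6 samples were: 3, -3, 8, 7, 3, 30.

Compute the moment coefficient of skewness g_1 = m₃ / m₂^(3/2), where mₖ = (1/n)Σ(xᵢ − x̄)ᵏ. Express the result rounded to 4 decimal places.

1.3217

x̄ = (3 - 3 + 8 + 7 + 3 + 30) / 6 = 8.0000
deviations (xᵢ − x̄): -5.0000, -11.0000, 0.0000, -1.0000, -5.0000, 22.0000
Σ(xᵢ − x̄)² = 656.0000 ⇒ m₂ = 656.0000/6 = 109.33333
Σ(xᵢ − x̄)³ = 9066.0000 ⇒ m₃ = 9066.0000/6 = 1511.00000
m₂^(3/2) = 109.33333^(1.5) = 1143.21755
g_1 = m₃ / m₂^(3/2) = 1511.00000 / 1143.21755 ≈ 1.3217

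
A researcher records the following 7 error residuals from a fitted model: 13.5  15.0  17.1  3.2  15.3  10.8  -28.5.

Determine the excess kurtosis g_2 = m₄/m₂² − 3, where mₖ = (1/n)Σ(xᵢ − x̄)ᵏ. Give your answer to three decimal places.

x̄ = 6.6286
Σ(xᵢ − x̄)² = 1565.3143 ⇒ m₂ = 223.61633
Σ(xᵢ − x̄)⁴ = 1548055.8803 ⇒ m₄ = 221150.84004
m₂² = 50004.26149
g_2 = m₄/m₂² − 3 = 4.42264 − 3 ≈ 1.423

1.423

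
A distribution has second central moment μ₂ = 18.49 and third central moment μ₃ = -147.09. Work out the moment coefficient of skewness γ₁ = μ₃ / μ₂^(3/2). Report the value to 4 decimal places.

σ = √μ₂ = √18.49 = 4.30000
σ³ = μ₂^(3/2) = 79.50700
γ₁ = μ₃/σ³ = -147.09 / 79.50700 ≈ -1.8500

-1.8500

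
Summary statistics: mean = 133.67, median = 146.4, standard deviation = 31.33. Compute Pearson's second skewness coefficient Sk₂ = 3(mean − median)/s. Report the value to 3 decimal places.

-1.219

Sk₂ = 3(133.67 − 146.4) / 31.33 = 3 × -12.7300 / 31.33
    = -38.1900 / 31.33 ≈ -1.219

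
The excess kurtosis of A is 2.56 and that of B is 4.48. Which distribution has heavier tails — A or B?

Higher excess kurtosis ⇒ heavier tails relative to the normal distribution.
2.56 vs 4.48: the larger is 4.48, so B has heavier tails.

B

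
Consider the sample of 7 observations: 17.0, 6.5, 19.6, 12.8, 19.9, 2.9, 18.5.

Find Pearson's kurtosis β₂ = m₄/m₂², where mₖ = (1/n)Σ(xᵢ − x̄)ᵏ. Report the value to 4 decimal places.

x̄ = 13.8857
Σ(xᵢ − x̄)² = 276.2286 ⇒ m₂ = 39.46122
Σ(xᵢ − x̄)⁴ = 20464.0586 ⇒ m₄ = 2923.43694
m₂² = 1557.18824
β₂ = m₄/m₂² = 2923.43694 / 1557.18824 ≈ 1.8774

1.8774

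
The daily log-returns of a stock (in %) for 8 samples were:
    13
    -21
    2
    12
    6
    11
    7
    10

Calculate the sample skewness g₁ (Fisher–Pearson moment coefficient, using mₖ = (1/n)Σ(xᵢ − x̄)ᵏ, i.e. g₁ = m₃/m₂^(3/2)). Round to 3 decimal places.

-1.826

x̄ = (13 - 21 + 2 + 12 + 6 + 11 + 7 + 10) / 8 = 5.0000
deviations (xᵢ − x̄): 8.0000, -26.0000, -3.0000, 7.0000, 1.0000, 6.0000, 2.0000, 5.0000
Σ(xᵢ − x̄)² = 864.0000 ⇒ m₂ = 864.0000/8 = 108.00000
Σ(xᵢ − x̄)³ = -16398.0000 ⇒ m₃ = -16398.0000/8 = -2049.75000
m₂^(3/2) = 108.00000^(1.5) = 1122.36892
g₁ = m₃ / m₂^(3/2) = -2049.75000 / 1122.36892 ≈ -1.826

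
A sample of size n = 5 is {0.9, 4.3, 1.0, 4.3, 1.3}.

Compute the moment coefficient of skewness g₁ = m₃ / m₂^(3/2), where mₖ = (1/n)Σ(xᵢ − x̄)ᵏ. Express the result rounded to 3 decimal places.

0.388

x̄ = (0.9 + 4.3 + 1.0 + 4.3 + 1.3) / 5 = 2.3600
deviations (xᵢ − x̄): -1.4600, 1.9400, -1.3600, 1.9400, -1.0600
Σ(xᵢ − x̄)² = 12.6320 ⇒ m₂ = 12.6320/5 = 2.52640
Σ(xᵢ − x̄)³ = 7.7842 ⇒ m₃ = 7.7842/5 = 1.55683
m₂^(3/2) = 2.52640^(1.5) = 4.01563
g₁ = m₃ / m₂^(3/2) = 1.55683 / 4.01563 ≈ 0.388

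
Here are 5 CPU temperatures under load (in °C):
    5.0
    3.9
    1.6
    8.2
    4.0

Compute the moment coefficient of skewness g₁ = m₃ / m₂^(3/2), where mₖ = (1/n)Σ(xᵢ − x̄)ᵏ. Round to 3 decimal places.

0.474

x̄ = (5.0 + 3.9 + 1.6 + 8.2 + 4.0) / 5 = 4.5400
deviations (xᵢ − x̄): 0.4600, -0.6400, -2.9400, 3.6600, -0.5400
Σ(xᵢ − x̄)² = 22.9520 ⇒ m₂ = 22.9520/5 = 4.59040
Σ(xᵢ − x̄)³ = 23.2934 ⇒ m₃ = 23.2934/5 = 4.65869
m₂^(3/2) = 4.59040^(1.5) = 9.83503
g₁ = m₃ / m₂^(3/2) = 4.65869 / 9.83503 ≈ 0.474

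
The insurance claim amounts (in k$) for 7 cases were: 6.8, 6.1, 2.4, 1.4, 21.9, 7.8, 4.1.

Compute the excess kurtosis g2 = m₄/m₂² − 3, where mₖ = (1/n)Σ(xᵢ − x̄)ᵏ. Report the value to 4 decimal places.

x̄ = 7.2143
Σ(xᵢ − x̄)² = 284.1086 ⇒ m₂ = 40.58694
Σ(xᵢ − x̄)⁴ = 48289.4215 ⇒ m₄ = 6898.48879
m₂² = 1647.29960
g2 = m₄/m₂² − 3 = 4.18776 − 3 ≈ 1.1878

1.1878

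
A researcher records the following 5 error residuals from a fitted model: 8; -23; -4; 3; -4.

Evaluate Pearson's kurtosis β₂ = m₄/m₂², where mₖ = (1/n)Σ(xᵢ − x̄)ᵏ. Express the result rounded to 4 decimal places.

2.5000

x̄ = -4.0000
Σ(xᵢ − x̄)² = 554.0000 ⇒ m₂ = 110.80000
Σ(xᵢ − x̄)⁴ = 153458.0000 ⇒ m₄ = 30691.60000
m₂² = 12276.64000
β₂ = m₄/m₂² = 30691.60000 / 12276.64000 ≈ 2.5000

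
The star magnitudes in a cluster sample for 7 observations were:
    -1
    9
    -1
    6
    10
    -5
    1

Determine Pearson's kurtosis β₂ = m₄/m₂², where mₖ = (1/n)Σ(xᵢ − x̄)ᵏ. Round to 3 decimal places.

x̄ = 2.7143
Σ(xᵢ − x̄)² = 193.4286 ⇒ m₂ = 27.63265
Σ(xᵢ − x̄)⁴ = 8426.0233 ⇒ m₄ = 1203.71762
m₂² = 763.56352
β₂ = m₄/m₂² = 1203.71762 / 763.56352 ≈ 1.576

1.576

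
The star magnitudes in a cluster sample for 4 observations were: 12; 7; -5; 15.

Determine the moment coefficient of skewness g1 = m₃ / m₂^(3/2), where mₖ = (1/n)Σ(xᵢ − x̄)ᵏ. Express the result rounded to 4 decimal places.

x̄ = (12 + 7 - 5 + 15) / 4 = 7.2500
deviations (xᵢ − x̄): 4.7500, -0.2500, -12.2500, 7.7500
Σ(xᵢ − x̄)² = 232.7500 ⇒ m₂ = 232.7500/4 = 58.18750
Σ(xᵢ − x̄)³ = -1265.6250 ⇒ m₃ = -1265.6250/4 = -316.40625
m₂^(3/2) = 58.18750^(1.5) = 443.85851
g1 = m₃ / m₂^(3/2) = -316.40625 / 443.85851 ≈ -0.7129

-0.7129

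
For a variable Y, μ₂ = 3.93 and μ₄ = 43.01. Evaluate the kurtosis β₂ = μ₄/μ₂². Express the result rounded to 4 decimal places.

2.7847

μ₂² = 3.93² = 15.44490
μ₄/μ₂² = 43.01 / 15.44490 = 2.78474
β₂ ≈ 2.7847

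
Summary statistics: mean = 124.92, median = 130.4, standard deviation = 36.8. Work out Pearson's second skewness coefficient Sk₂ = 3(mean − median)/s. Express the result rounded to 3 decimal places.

-0.447

Sk₂ = 3(124.92 − 130.4) / 36.8 = 3 × -5.4800 / 36.8
    = -16.4400 / 36.8 ≈ -0.447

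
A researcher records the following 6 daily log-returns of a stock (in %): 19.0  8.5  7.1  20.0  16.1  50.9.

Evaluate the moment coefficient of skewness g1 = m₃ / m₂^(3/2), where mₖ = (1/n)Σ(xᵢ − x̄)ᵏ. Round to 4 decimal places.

x̄ = (19.0 + 8.5 + 7.1 + 20.0 + 16.1 + 50.9) / 6 = 20.2667
deviations (xᵢ − x̄): -1.2667, -11.7667, -13.1667, -0.2667, -4.1667, 30.6333
Σ(xᵢ − x̄)² = 1269.2533 ⇒ m₂ = 1269.2533/6 = 211.54222
Σ(xᵢ − x̄)³ = 24760.2296 ⇒ m₃ = 24760.2296/6 = 4126.70493
m₂^(3/2) = 211.54222^(1.5) = 3076.77397
g1 = m₃ / m₂^(3/2) = 4126.70493 / 3076.77397 ≈ 1.3412

1.3412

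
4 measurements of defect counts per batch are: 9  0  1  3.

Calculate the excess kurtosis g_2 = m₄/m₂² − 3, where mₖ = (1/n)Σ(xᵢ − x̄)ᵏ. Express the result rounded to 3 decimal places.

-0.929

x̄ = 3.2500
Σ(xᵢ − x̄)² = 48.7500 ⇒ m₂ = 12.18750
Σ(xᵢ − x̄)⁴ = 1230.3281 ⇒ m₄ = 307.58203
m₂² = 148.53516
g_2 = m₄/m₂² − 3 = 2.07077 − 3 ≈ -0.929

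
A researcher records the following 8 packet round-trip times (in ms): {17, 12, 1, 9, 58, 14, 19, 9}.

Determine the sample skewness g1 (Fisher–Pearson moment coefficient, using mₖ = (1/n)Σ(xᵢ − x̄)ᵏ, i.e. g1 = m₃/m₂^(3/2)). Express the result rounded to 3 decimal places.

x̄ = (17 + 12 + 1 + 9 + 58 + 14 + 19 + 9) / 8 = 17.3750
deviations (xᵢ − x̄): -0.3750, -5.3750, -16.3750, -8.3750, 40.6250, -3.3750, 1.6250, -8.3750
Σ(xᵢ − x̄)² = 2101.8750 ⇒ m₂ = 2101.8750/8 = 262.73438
Σ(xᵢ − x̄)³ = 61291.9688 ⇒ m₃ = 61291.9688/8 = 7661.49609
m₂^(3/2) = 262.73438^(1.5) = 4258.68332
g1 = m₃ / m₂^(3/2) = 7661.49609 / 4258.68332 ≈ 1.799

1.799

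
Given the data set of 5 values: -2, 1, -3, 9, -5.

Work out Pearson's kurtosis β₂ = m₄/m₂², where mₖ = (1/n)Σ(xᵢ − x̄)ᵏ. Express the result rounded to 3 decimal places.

2.529

x̄ = 0.0000
Σ(xᵢ − x̄)² = 120.0000 ⇒ m₂ = 24.00000
Σ(xᵢ − x̄)⁴ = 7284.0000 ⇒ m₄ = 1456.80000
m₂² = 576.00000
β₂ = m₄/m₂² = 1456.80000 / 576.00000 ≈ 2.529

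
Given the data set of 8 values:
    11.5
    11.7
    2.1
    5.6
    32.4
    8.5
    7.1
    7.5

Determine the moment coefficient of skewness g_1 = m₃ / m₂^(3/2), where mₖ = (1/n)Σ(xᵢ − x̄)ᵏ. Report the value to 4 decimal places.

x̄ = (11.5 + 11.7 + 2.1 + 5.6 + 32.4 + 8.5 + 7.1 + 7.5) / 8 = 10.8000
deviations (xᵢ − x̄): 0.7000, 0.9000, -8.7000, -5.2000, 21.6000, -2.3000, -3.7000, -3.3000
Σ(xᵢ − x̄)² = 600.4600 ⇒ m₂ = 600.4600/8 = 75.05750
Σ(xᵢ − x̄)³ = 9180.9000 ⇒ m₃ = 9180.9000/8 = 1147.61250
m₂^(3/2) = 75.05750^(1.5) = 650.26614
g_1 = m₃ / m₂^(3/2) = 1147.61250 / 650.26614 ≈ 1.7648

1.7648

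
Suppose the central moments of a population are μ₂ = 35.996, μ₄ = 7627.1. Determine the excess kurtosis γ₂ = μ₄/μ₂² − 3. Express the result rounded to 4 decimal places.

μ₂² = 35.996² = 1295.71202
μ₄/μ₂² = 7627.1 / 1295.71202 = 5.88642
γ₂ = 5.88642 − 3 ≈ 2.8864

2.8864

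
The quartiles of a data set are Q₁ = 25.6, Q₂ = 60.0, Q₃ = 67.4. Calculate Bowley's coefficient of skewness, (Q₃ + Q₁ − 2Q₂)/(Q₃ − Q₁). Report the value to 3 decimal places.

-0.646

numerator: Q₃ + Q₁ − 2Q₂ = 67.4 + 25.6 − 2×60.0 = -27.0000
denominator: Q₃ − Q₁ = 67.4 − 25.6 = 41.8000
Bowley skewness = -27.0000 / 41.8000 ≈ -0.646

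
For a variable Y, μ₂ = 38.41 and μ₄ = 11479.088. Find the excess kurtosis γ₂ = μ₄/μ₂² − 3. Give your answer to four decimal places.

μ₂² = 38.41² = 1475.32810
μ₄/μ₂² = 11479.088 / 1475.32810 = 7.78070
γ₂ = 7.78070 − 3 ≈ 4.7807

4.7807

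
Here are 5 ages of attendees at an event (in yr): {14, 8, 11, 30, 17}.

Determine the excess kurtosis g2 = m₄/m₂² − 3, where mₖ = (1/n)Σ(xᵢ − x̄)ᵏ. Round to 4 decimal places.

x̄ = 16.0000
Σ(xᵢ − x̄)² = 290.0000 ⇒ m₂ = 58.00000
Σ(xᵢ − x̄)⁴ = 43154.0000 ⇒ m₄ = 8630.80000
m₂² = 3364.00000
g2 = m₄/m₂² − 3 = 2.56564 − 3 ≈ -0.4344

-0.4344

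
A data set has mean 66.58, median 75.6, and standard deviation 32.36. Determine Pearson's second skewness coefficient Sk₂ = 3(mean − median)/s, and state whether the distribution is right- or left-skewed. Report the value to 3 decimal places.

Sk₂ = 3(66.58 − 75.6) / 32.36 = 3 × -9.0200 / 32.36
    = -27.0600 / 32.36 ≈ -0.836
Sk₂ < 0 ⇒ mean < median ⇒ left-skewed (negative skew).

-0.836, left-skewed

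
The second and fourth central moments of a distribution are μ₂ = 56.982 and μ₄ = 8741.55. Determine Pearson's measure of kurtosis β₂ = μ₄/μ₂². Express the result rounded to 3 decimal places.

μ₂² = 56.982² = 3246.94832
μ₄/μ₂² = 8741.55 / 3246.94832 = 2.69224
β₂ ≈ 2.692

2.692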